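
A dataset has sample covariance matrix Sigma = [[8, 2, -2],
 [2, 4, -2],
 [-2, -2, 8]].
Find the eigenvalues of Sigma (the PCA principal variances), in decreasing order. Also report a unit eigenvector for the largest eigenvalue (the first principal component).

Step 1 — characteristic polynomial p(λ) = det(λI - Sigma) = λ³ - tr·λ² + c_1·λ - det, where tr = trace, c_1 = sum of the principal 2×2 minors, det = det(Sigma):
  tr = 8 + 4 + 8 = 20,
  c_1 = (8·4 - (2)²) + (8·8 - (-2)²) + (4·8 - (-2)²) = 28 + 60 + 28 = 116,
  det = 8·(4·8 - (-2)²) - (2)·((2)·8 - (-2)·(-2)) + (-2)·((2)·(-2) - 4·(-2)) = 8·(28) - (2)·(12) + (-2)·(4) = 192.
  So p(λ) = λ³ - 20λ² + 116λ - 192.
Step 2 — look for an integer root (rational root theorem: any rational root is an integer divisor of 192). Testing λ = 6:
  p(6) = 216 - 720 + 696 - 192 = 0  ✓
  Dividing out (λ - 6): p(λ) = (λ - 6)(λ² - 14λ + 32).
Step 3 — remaining eigenvalues from the quadratic λ² - 14λ + 32 = 0:
  Δ = 14² - 4·32 = 196 - 128 = 68,  λ = (14 ± √68)/2 = (14 ± 8.2462)/2 ≈ 11.1231 or 2.8769.
  Sorted: λ_1 = 11.1231,  λ_2 = 6,  λ_3 = 2.8769  (check: sum = 20 = tr ✓).

Step 4 — unit eigenvector for λ_1 ≈ 11.1231: v spans the null space of (Sigma - λ_1 I), whose rows are
  r_1 = (-3.1231, 2, -2),  r_2 = (2, -7.1231, -2),  r_3 = (-2, -2, -3.1231).
  v is orthogonal to every row, so take v ∝ r_1 × r_2 = ((2)·(-2) - (-2)·(-7.1231), (-2)·(2) - (-3.1231)·(-2), (-3.1231)·(-7.1231) - (2)·(2)) ≈ (-18.2462, -10.2462, 18.2462).
  Rescale (multiply by -1 so the first nonzero entry is positive): u = (18.2462, 10.2462, -18.2462).
  ||u|| = √((18.2462)² + (10.2462)² + (-18.2462)²) = √(770.8333) ≈ 27.7639,  v_1 = u/||u|| ≈ (0.6572, 0.369, -0.6572) (||v_1|| = 1).

λ_1 = 11.1231,  λ_2 = 6,  λ_3 = 2.8769;  v_1 ≈ (0.6572, 0.369, -0.6572)


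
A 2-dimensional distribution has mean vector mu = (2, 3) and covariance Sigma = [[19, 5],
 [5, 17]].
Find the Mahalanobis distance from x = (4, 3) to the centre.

Step 1 — centre the observation: (x - mu) = (2, 0).

Step 2 — invert Sigma. det(Sigma) = 19·17 - (5)² = 298.
  Sigma^{-1} = (1/det) · [[d, -b], [-b, a]] = [[0.057, -0.0168],
 [-0.0168, 0.0638]].

Step 3 — form the quadratic (x - mu)^T · Sigma^{-1} · (x - mu):
  Sigma^{-1} · (x - mu) = (0.1141, -0.0336).
  (x - mu)^T · [Sigma^{-1} · (x - mu)] = (2)·(0.1141) + (0)·(-0.0336) = 0.2282.

Step 4 — take square root: d = √(0.2282) ≈ 0.4777.

d(x, mu) = √(0.2282) ≈ 0.4777


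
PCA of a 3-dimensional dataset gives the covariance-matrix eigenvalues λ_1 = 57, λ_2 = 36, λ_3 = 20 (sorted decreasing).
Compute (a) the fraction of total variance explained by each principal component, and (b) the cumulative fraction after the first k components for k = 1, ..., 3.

Step 1 — total variance = trace(Sigma) = Σ λ_i = 57 + 36 + 20 = 113.

Step 2 — fraction explained by component i = λ_i / Σ λ:
  PC1: 57/113 = 0.5044
  PC2: 36/113 = 0.3186
  PC3: 20/113 = 0.177

Step 3 — cumulative fraction after k components = (λ_1 + ... + λ_k) / Σ λ:
  k = 1: 57/113 = 0.5044
  k = 2: (57 + 36)/113 = 93/113 = 0.823
  k = 3: (57 + 36 + 20)/113 = 113/113 = 1

Summary (fraction, with percent):

explained: PC1 0.5044 (50.44%), PC2 0.3186 (31.86%), PC3 0.177 (17.7%);  cumulative: 0.5044, 0.823, 1


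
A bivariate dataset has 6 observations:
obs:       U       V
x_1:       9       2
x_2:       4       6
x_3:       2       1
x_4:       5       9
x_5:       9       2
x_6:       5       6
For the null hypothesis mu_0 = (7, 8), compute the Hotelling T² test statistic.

Step 1 — sample mean vector:
  mean(U) = (9 + 4 + 2 + 5 + 9 + 5) / 6 = 34/6 = 5.6667
  mean(V) = (2 + 6 + 1 + 9 + 2 + 6) / 6 = 26/6 = 4.3333
  x̄ = (5.6667, 4.3333),  deviation x̄ - mu_0 = (5.6667, 4.3333) - (7, 8) = (-1.3333, -3.6667).

Step 2 — sample covariance matrix, S[i,j] = (1/(n-1)) · Σ_k (x_{k,i} - mean_i) · (x_{k,j} - mean_j), divisor n-1 = 5:
  S[U,U] = ((3.3333)·(3.3333) + (-1.6667)·(-1.6667) + (-3.6667)·(-3.6667) + (-0.6667)·(-0.6667) + (3.3333)·(3.3333) + (-0.6667)·(-0.6667)) / 5 = 39.3333/5 = 7.8667
  S[U,V] = ((3.3333)·(-2.3333) + (-1.6667)·(1.6667) + (-3.6667)·(-3.3333) + (-0.6667)·(4.6667) + (3.3333)·(-2.3333) + (-0.6667)·(1.6667)) / 5 = -10.3333/5 = -2.0667
  S[V,V] = ((-2.3333)·(-2.3333) + (1.6667)·(1.6667) + (-3.3333)·(-3.3333) + (4.6667)·(4.6667) + (-2.3333)·(-2.3333) + (1.6667)·(1.6667)) / 5 = 49.3333/5 = 9.8667
  S = [[7.8667, -2.0667],
 [-2.0667, 9.8667]].

Step 3 — invert S. det(S) = 7.8667·9.8667 - (-2.0667)² = 73.3467.
  S^{-1} = (1/det) · [[d, -b], [-b, a]] = [[0.1345, 0.0282],
 [0.0282, 0.1073]].

Step 4 — quadratic form (x̄ - mu_0)^T · S^{-1} · (x̄ - mu_0):
  S^{-1} · (x̄ - mu_0) = (-0.2827, -0.4308),
  (x̄ - mu_0)^T · [...] = (-1.3333)·(-0.2827) + (-3.6667)·(-0.4308) = 1.9566.

Step 5 — scale by n: T² = 6 · 1.9566 = 11.7397.

T² ≈ 11.7397


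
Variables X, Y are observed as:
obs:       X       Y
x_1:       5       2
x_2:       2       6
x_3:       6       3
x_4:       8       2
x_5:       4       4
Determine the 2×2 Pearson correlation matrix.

Step 1 — column means:
  mean(X) = (5 + 2 + 6 + 8 + 4) / 5 = 25/5 = 5
  mean(Y) = (2 + 6 + 3 + 2 + 4) / 5 = 17/5 = 3.4

Step 2 — sample variances and covariances s[i,j] = (1/(n-1)) · Σ_k (x_{k,i} - mean_i) · (x_{k,j} - mean_j), with n-1 = 4:
  s[X,X] = ((0)·(0) + (-3)·(-3) + (1)·(1) + (3)·(3) + (-1)·(-1)) / 4 = 20/4 = 5
  s[X,Y] = ((0)·(-1.4) + (-3)·(2.6) + (1)·(-0.4) + (3)·(-1.4) + (-1)·(0.6)) / 4 = -13/4 = -3.25
  s[Y,Y] = ((-1.4)·(-1.4) + (2.6)·(2.6) + (-0.4)·(-0.4) + (-1.4)·(-1.4) + (0.6)·(0.6)) / 4 = 11.2/4 = 2.8
  Sample standard deviations s_i = √(s[i,i]):
  s(X) = √(5) = 2.2361
  s(Y) = √(2.8) = 1.6733

Step 3 — r_{ij} = s_{ij} / (s_i · s_j):
  r[X,X] = 1 (diagonal).
  r[X,Y] = -3.25 / (2.2361 · 1.6733) = -3.25 / 3.7417 = -0.8686
  r[Y,Y] = 1 (diagonal).

R is symmetric with unit diagonal. Assembling:

R = [[1, -0.8686],
 [-0.8686, 1]]


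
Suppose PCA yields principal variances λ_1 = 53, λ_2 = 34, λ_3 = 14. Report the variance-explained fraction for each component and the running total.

Step 1 — total variance = trace(Sigma) = Σ λ_i = 53 + 34 + 14 = 101.

Step 2 — fraction explained by component i = λ_i / Σ λ:
  PC1: 53/101 = 0.5248
  PC2: 34/101 = 0.3366
  PC3: 14/101 = 0.1386

Step 3 — cumulative fraction after k components = (λ_1 + ... + λ_k) / Σ λ:
  k = 1: 53/101 = 0.5248
  k = 2: (53 + 34)/101 = 87/101 = 0.8614
  k = 3: (53 + 34 + 14)/101 = 101/101 = 1

Summary (fraction, with percent):

explained: PC1 0.5248 (52.48%), PC2 0.3366 (33.66%), PC3 0.1386 (13.86%);  cumulative: 0.5248, 0.8614, 1


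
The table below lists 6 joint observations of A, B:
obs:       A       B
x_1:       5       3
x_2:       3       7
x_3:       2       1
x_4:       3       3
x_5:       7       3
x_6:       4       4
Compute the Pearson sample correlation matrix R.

Step 1 — column means:
  mean(A) = (5 + 3 + 2 + 3 + 7 + 4) / 6 = 24/6 = 4
  mean(B) = (3 + 7 + 1 + 3 + 3 + 4) / 6 = 21/6 = 3.5

Step 2 — sample variances and covariances s[i,j] = (1/(n-1)) · Σ_k (x_{k,i} - mean_i) · (x_{k,j} - mean_j), with n-1 = 5:
  s[A,A] = ((1)·(1) + (-1)·(-1) + (-2)·(-2) + (-1)·(-1) + (3)·(3) + (0)·(0)) / 5 = 16/5 = 3.2
  s[A,B] = ((1)·(-0.5) + (-1)·(3.5) + (-2)·(-2.5) + (-1)·(-0.5) + (3)·(-0.5) + (0)·(0.5)) / 5 = 0/5 = 0
  s[B,B] = ((-0.5)·(-0.5) + (3.5)·(3.5) + (-2.5)·(-2.5) + (-0.5)·(-0.5) + (-0.5)·(-0.5) + (0.5)·(0.5)) / 5 = 19.5/5 = 3.9
  Sample standard deviations s_i = √(s[i,i]):
  s(A) = √(3.2) = 1.7889
  s(B) = √(3.9) = 1.9748

Step 3 — r_{ij} = s_{ij} / (s_i · s_j):
  r[A,A] = 1 (diagonal).
  r[A,B] = 0 / (1.7889 · 1.9748) = 0 / 3.5327 = 0
  r[B,B] = 1 (diagonal).

R is symmetric with unit diagonal. Assembling:

R = [[1, 0],
 [0, 1]]


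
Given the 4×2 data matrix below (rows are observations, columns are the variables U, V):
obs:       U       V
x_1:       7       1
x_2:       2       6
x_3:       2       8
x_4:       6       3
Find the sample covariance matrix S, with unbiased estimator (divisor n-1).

Step 1 — column means:
  mean(U) = (7 + 2 + 2 + 6) / 4 = 17/4 = 4.25
  mean(V) = (1 + 6 + 8 + 3) / 4 = 18/4 = 4.5

Step 2 — sample covariance S[i,j] = (1/(n-1)) · Σ_k (x_{k,i} - mean_i) · (x_{k,j} - mean_j), with n-1 = 3.
  S[U,U] = ((2.75)·(2.75) + (-2.25)·(-2.25) + (-2.25)·(-2.25) + (1.75)·(1.75)) / 3 = 20.75/3 = 6.9167
  S[U,V] = ((2.75)·(-3.5) + (-2.25)·(1.5) + (-2.25)·(3.5) + (1.75)·(-1.5)) / 3 = -23.5/3 = -7.8333
  S[V,V] = ((-3.5)·(-3.5) + (1.5)·(1.5) + (3.5)·(3.5) + (-1.5)·(-1.5)) / 3 = 29/3 = 9.6667

S is symmetric (S[j,i] = S[i,j]). Assembling:

S = [[6.9167, -7.8333],
 [-7.8333, 9.6667]]


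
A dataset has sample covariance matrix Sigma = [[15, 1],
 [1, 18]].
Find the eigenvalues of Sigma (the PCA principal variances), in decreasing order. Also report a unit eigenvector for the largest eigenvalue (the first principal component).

Step 1 — characteristic polynomial of 2×2 Sigma:
  det(Sigma - λI) = λ² - trace · λ + det = 0.
  trace = 15 + 18 = 33, det = 15·18 - (1)² = 269.
Step 2 — discriminant:
  Δ = trace² - 4·det = 1089 - 1076 = 13.
Step 3 — eigenvalues:
  λ = (trace ± √Δ)/2 = (33 ± 3.6056)/2,
  λ_1 = 18.3028,  λ_2 = 14.6972.

Step 4 — unit eigenvector for λ_1: solve (Sigma - λ_1 I)v = 0. First row:
  (15 - 18.3028)·v_x + (1)·v_y = 0, i.e. (-3.3028)·v_x + (1)·v_y = 0,
  so v ∝ (b, λ_1 - a) = (1, 3.3028) = u.
  ||u|| = √((1)² + (3.3028)²) = √(11.9083) ≈ 3.4508,
  v_1 = u/||u|| ≈ (0.2898, 0.9571) (||v_1|| = 1).

λ_1 = 18.3028,  λ_2 = 14.6972;  v_1 ≈ (0.2898, 0.9571)


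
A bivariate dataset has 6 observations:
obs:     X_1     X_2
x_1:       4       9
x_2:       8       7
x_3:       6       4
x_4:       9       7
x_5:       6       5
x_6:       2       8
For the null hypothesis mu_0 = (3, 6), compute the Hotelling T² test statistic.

Step 1 — sample mean vector:
  mean(X_1) = (4 + 8 + 6 + 9 + 6 + 2) / 6 = 35/6 = 5.8333
  mean(X_2) = (9 + 7 + 4 + 7 + 5 + 8) / 6 = 40/6 = 6.6667
  x̄ = (5.8333, 6.6667),  deviation x̄ - mu_0 = (5.8333, 6.6667) - (3, 6) = (2.8333, 0.6667).

Step 2 — sample covariance matrix, S[i,j] = (1/(n-1)) · Σ_k (x_{k,i} - mean_i) · (x_{k,j} - mean_j), divisor n-1 = 5:
  S[X_1,X_1] = ((-1.8333)·(-1.8333) + (2.1667)·(2.1667) + (0.1667)·(0.1667) + (3.1667)·(3.1667) + (0.1667)·(0.1667) + (-3.8333)·(-3.8333)) / 5 = 32.8333/5 = 6.5667
  S[X_1,X_2] = ((-1.8333)·(2.3333) + (2.1667)·(0.3333) + (0.1667)·(-2.6667) + (3.1667)·(0.3333) + (0.1667)·(-1.6667) + (-3.8333)·(1.3333)) / 5 = -8.3333/5 = -1.6667
  S[X_2,X_2] = ((2.3333)·(2.3333) + (0.3333)·(0.3333) + (-2.6667)·(-2.6667) + (0.3333)·(0.3333) + (-1.6667)·(-1.6667) + (1.3333)·(1.3333)) / 5 = 17.3333/5 = 3.4667
  S = [[6.5667, -1.6667],
 [-1.6667, 3.4667]].

Step 3 — invert S. det(S) = 6.5667·3.4667 - (-1.6667)² = 19.9867.
  S^{-1} = (1/det) · [[d, -b], [-b, a]] = [[0.1734, 0.0834],
 [0.0834, 0.3286]].

Step 4 — quadratic form (x̄ - mu_0)^T · S^{-1} · (x̄ - mu_0):
  S^{-1} · (x̄ - mu_0) = (0.547, 0.4553),
  (x̄ - mu_0)^T · [...] = (2.8333)·(0.547) + (0.6667)·(0.4553) = 1.8535.

Step 5 — scale by n: T² = 6 · 1.8535 = 11.1207.

T² ≈ 11.1207


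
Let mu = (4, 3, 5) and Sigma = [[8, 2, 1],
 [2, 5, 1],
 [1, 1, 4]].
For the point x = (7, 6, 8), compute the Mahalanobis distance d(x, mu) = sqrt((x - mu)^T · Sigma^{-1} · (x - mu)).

Step 1 — centre the observation: (x - mu) = (3, 3, 3).

Step 2 — invert Sigma (cofactor / det for 3×3, or solve directly):
  Sigma^{-1} = [[0.1407, -0.0519, -0.0222],
 [-0.0519, 0.2296, -0.0444],
 [-0.0222, -0.0444, 0.2667]].

Step 3 — form the quadratic (x - mu)^T · Sigma^{-1} · (x - mu):
  Sigma^{-1} · (x - mu) = (0.2, 0.4, 0.6).
  (x - mu)^T · [Sigma^{-1} · (x - mu)] = (3)·(0.2) + (3)·(0.4) + (3)·(0.6) = 3.6.

Step 4 — take square root: d = √(3.6) ≈ 1.8974.

d(x, mu) = √(3.6) ≈ 1.8974


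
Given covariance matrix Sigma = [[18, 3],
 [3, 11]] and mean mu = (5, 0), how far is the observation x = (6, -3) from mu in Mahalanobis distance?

Step 1 — centre the observation: (x - mu) = (1, -3).

Step 2 — invert Sigma. det(Sigma) = 18·11 - (3)² = 189.
  Sigma^{-1} = (1/det) · [[d, -b], [-b, a]] = [[0.0582, -0.0159],
 [-0.0159, 0.0952]].

Step 3 — form the quadratic (x - mu)^T · Sigma^{-1} · (x - mu):
  Sigma^{-1} · (x - mu) = (0.1058, -0.3016).
  (x - mu)^T · [Sigma^{-1} · (x - mu)] = (1)·(0.1058) + (-3)·(-0.3016) = 1.0106.

Step 4 — take square root: d = √(1.0106) ≈ 1.0053.

d(x, mu) = √(1.0106) ≈ 1.0053


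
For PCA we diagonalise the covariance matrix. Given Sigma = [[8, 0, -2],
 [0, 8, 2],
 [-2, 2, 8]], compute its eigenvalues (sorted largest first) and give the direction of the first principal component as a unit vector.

Step 1 — characteristic polynomial p(λ) = det(λI - Sigma) = λ³ - tr·λ² + c_1·λ - det, where tr = trace, c_1 = sum of the principal 2×2 minors, det = det(Sigma):
  tr = 8 + 8 + 8 = 24,
  c_1 = (8·8 - (0)²) + (8·8 - (-2)²) + (8·8 - (2)²) = 64 + 60 + 60 = 184,
  det = 8·(8·8 - (2)²) - (0)·((0)·8 - (2)·(-2)) + (-2)·((0)·(2) - 8·(-2)) = 8·(60) - (0)·(4) + (-2)·(16) = 448.
  So p(λ) = λ³ - 24λ² + 184λ - 448.
Step 2 — look for an integer root (rational root theorem: any rational root is an integer divisor of 448). Testing λ = 8:
  p(8) = 512 - 1536 + 1472 - 448 = 0  ✓
  Dividing out (λ - 8): p(λ) = (λ - 8)(λ² - 16λ + 56).
Step 3 — remaining eigenvalues from the quadratic λ² - 16λ + 56 = 0:
  Δ = 16² - 4·56 = 256 - 224 = 32,  λ = (16 ± √32)/2 = (16 ± 5.6569)/2 ≈ 10.8284 or 5.1716.
  Sorted: λ_1 = 10.8284,  λ_2 = 8,  λ_3 = 5.1716  (check: sum = 24 = tr ✓).

Step 4 — unit eigenvector for λ_1 ≈ 10.8284: v spans the null space of (Sigma - λ_1 I), whose rows are
  r_1 = (-2.8284, 0, -2),  r_2 = (0, -2.8284, 2),  r_3 = (-2, 2, -2.8284).
  v is orthogonal to every row, so take v ∝ r_1 × r_2 = ((0)·(2) - (-2)·(-2.8284), (-2)·(0) - (-2.8284)·(2), (-2.8284)·(-2.8284) - (0)·(0)) ≈ (-5.6569, 5.6569, 8).
  Rescale (multiply by -1 so the first nonzero entry is positive): u = (5.6569, -5.6569, -8).
  ||u|| = √((5.6569)² + (-5.6569)² + (-8)²) = √(128) ≈ 11.3137,  v_1 = u/||u|| ≈ (0.5, -0.5, -0.7071) (||v_1|| = 1).

λ_1 = 10.8284,  λ_2 = 8,  λ_3 = 5.1716;  v_1 ≈ (0.5, -0.5, -0.7071)


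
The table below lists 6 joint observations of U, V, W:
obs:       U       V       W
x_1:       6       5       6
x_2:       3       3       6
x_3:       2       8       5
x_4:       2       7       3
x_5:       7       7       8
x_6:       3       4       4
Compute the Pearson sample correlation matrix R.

Step 1 — column means:
  mean(U) = (6 + 3 + 2 + 2 + 7 + 3) / 6 = 23/6 = 3.8333
  mean(V) = (5 + 3 + 8 + 7 + 7 + 4) / 6 = 34/6 = 5.6667
  mean(W) = (6 + 6 + 5 + 3 + 8 + 4) / 6 = 32/6 = 5.3333

Step 2 — sample variances and covariances s[i,j] = (1/(n-1)) · Σ_k (x_{k,i} - mean_i) · (x_{k,j} - mean_j), with n-1 = 5:
  s[U,U] = ((2.1667)·(2.1667) + (-0.8333)·(-0.8333) + (-1.8333)·(-1.8333) + (-1.8333)·(-1.8333) + (3.1667)·(3.1667) + (-0.8333)·(-0.8333)) / 5 = 22.8333/5 = 4.5667
  s[U,V] = ((2.1667)·(-0.6667) + (-0.8333)·(-2.6667) + (-1.8333)·(2.3333) + (-1.8333)·(1.3333) + (3.1667)·(1.3333) + (-0.8333)·(-1.6667)) / 5 = -0.3333/5 = -0.0667
  s[U,W] = ((2.1667)·(0.6667) + (-0.8333)·(0.6667) + (-1.8333)·(-0.3333) + (-1.8333)·(-2.3333) + (3.1667)·(2.6667) + (-0.8333)·(-1.3333)) / 5 = 15.3333/5 = 3.0667
  s[V,V] = ((-0.6667)·(-0.6667) + (-2.6667)·(-2.6667) + (2.3333)·(2.3333) + (1.3333)·(1.3333) + (1.3333)·(1.3333) + (-1.6667)·(-1.6667)) / 5 = 19.3333/5 = 3.8667
  s[V,W] = ((-0.6667)·(0.6667) + (-2.6667)·(0.6667) + (2.3333)·(-0.3333) + (1.3333)·(-2.3333) + (1.3333)·(2.6667) + (-1.6667)·(-1.3333)) / 5 = -0.3333/5 = -0.0667
  s[W,W] = ((0.6667)·(0.6667) + (0.6667)·(0.6667) + (-0.3333)·(-0.3333) + (-2.3333)·(-2.3333) + (2.6667)·(2.6667) + (-1.3333)·(-1.3333)) / 5 = 15.3333/5 = 3.0667
  Sample standard deviations s_i = √(s[i,i]):
  s(U) = √(4.5667) = 2.137
  s(V) = √(3.8667) = 1.9664
  s(W) = √(3.0667) = 1.7512

Step 3 — r_{ij} = s_{ij} / (s_i · s_j):
  r[U,U] = 1 (diagonal).
  r[U,V] = -0.0667 / (2.137 · 1.9664) = -0.0667 / 4.2021 = -0.0159
  r[U,W] = 3.0667 / (2.137 · 1.7512) = 3.0667 / 3.7423 = 0.8195
  r[V,V] = 1 (diagonal).
  r[V,W] = -0.0667 / (1.9664 · 1.7512) = -0.0667 / 3.4435 = -0.0194
  r[W,W] = 1 (diagonal).

R is symmetric with unit diagonal. Assembling:

R = [[1, -0.0159, 0.8195],
 [-0.0159, 1, -0.0194],
 [0.8195, -0.0194, 1]]


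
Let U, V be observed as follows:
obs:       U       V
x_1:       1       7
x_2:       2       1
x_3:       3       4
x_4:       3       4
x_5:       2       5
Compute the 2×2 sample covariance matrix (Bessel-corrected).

Step 1 — column means:
  mean(U) = (1 + 2 + 3 + 3 + 2) / 5 = 11/5 = 2.2
  mean(V) = (7 + 1 + 4 + 4 + 5) / 5 = 21/5 = 4.2

Step 2 — sample covariance S[i,j] = (1/(n-1)) · Σ_k (x_{k,i} - mean_i) · (x_{k,j} - mean_j), with n-1 = 4.
  S[U,U] = ((-1.2)·(-1.2) + (-0.2)·(-0.2) + (0.8)·(0.8) + (0.8)·(0.8) + (-0.2)·(-0.2)) / 4 = 2.8/4 = 0.7
  S[U,V] = ((-1.2)·(2.8) + (-0.2)·(-3.2) + (0.8)·(-0.2) + (0.8)·(-0.2) + (-0.2)·(0.8)) / 4 = -3.2/4 = -0.8
  S[V,V] = ((2.8)·(2.8) + (-3.2)·(-3.2) + (-0.2)·(-0.2) + (-0.2)·(-0.2) + (0.8)·(0.8)) / 4 = 18.8/4 = 4.7

S is symmetric (S[j,i] = S[i,j]). Assembling:

S = [[0.7, -0.8],
 [-0.8, 4.7]]


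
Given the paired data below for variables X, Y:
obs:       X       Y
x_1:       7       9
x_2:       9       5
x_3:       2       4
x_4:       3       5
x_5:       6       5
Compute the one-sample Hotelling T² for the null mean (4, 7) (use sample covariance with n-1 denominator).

Step 1 — sample mean vector:
  mean(X) = (7 + 9 + 2 + 3 + 6) / 5 = 27/5 = 5.4
  mean(Y) = (9 + 5 + 4 + 5 + 5) / 5 = 28/5 = 5.6
  x̄ = (5.4, 5.6),  deviation x̄ - mu_0 = (5.4, 5.6) - (4, 7) = (1.4, -1.4).

Step 2 — sample covariance matrix, S[i,j] = (1/(n-1)) · Σ_k (x_{k,i} - mean_i) · (x_{k,j} - mean_j), divisor n-1 = 4:
  S[X,X] = ((1.6)·(1.6) + (3.6)·(3.6) + (-3.4)·(-3.4) + (-2.4)·(-2.4) + (0.6)·(0.6)) / 4 = 33.2/4 = 8.3
  S[X,Y] = ((1.6)·(3.4) + (3.6)·(-0.6) + (-3.4)·(-1.6) + (-2.4)·(-0.6) + (0.6)·(-0.6)) / 4 = 9.8/4 = 2.45
  S[Y,Y] = ((3.4)·(3.4) + (-0.6)·(-0.6) + (-1.6)·(-1.6) + (-0.6)·(-0.6) + (-0.6)·(-0.6)) / 4 = 15.2/4 = 3.8
  S = [[8.3, 2.45],
 [2.45, 3.8]].

Step 3 — invert S. det(S) = 8.3·3.8 - (2.45)² = 25.5375.
  S^{-1} = (1/det) · [[d, -b], [-b, a]] = [[0.1488, -0.0959],
 [-0.0959, 0.325]].

Step 4 — quadratic form (x̄ - mu_0)^T · S^{-1} · (x̄ - mu_0):
  S^{-1} · (x̄ - mu_0) = (0.3426, -0.5893),
  (x̄ - mu_0)^T · [...] = (1.4)·(0.3426) + (-1.4)·(-0.5893) = 1.3047.

Step 5 — scale by n: T² = 5 · 1.3047 = 6.5237.

T² ≈ 6.5237


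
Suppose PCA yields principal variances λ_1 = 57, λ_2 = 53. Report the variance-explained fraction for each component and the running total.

Step 1 — total variance = trace(Sigma) = Σ λ_i = 57 + 53 = 110.

Step 2 — fraction explained by component i = λ_i / Σ λ:
  PC1: 57/110 = 0.5182
  PC2: 53/110 = 0.4818

Step 3 — cumulative fraction after k components = (λ_1 + ... + λ_k) / Σ λ:
  k = 1: 57/110 = 0.5182
  k = 2: (57 + 53)/110 = 110/110 = 1

Summary (fraction, with percent):

explained: PC1 0.5182 (51.82%), PC2 0.4818 (48.18%);  cumulative: 0.5182, 1


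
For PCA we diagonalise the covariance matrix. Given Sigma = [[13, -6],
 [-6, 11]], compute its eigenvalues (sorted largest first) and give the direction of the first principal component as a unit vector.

Step 1 — characteristic polynomial of 2×2 Sigma:
  det(Sigma - λI) = λ² - trace · λ + det = 0.
  trace = 13 + 11 = 24, det = 13·11 - (-6)² = 107.
Step 2 — discriminant:
  Δ = trace² - 4·det = 576 - 428 = 148.
Step 3 — eigenvalues:
  λ = (trace ± √Δ)/2 = (24 ± 12.1655)/2,
  λ_1 = 18.0828,  λ_2 = 5.9172.

Step 4 — unit eigenvector for λ_1: solve (Sigma - λ_1 I)v = 0. First row:
  (13 - 18.0828)·v_x + (-6)·v_y = 0, i.e. (-5.0828)·v_x + (-6)·v_y = 0,
  so v ∝ (b, λ_1 - a) = (-6, 5.0828); multiply by -1 so the first entry is positive: u = (6, -5.0828).
  ||u|| = √((6)² + (-5.0828)²) = √(61.8345) ≈ 7.8635,
  v_1 = u/||u|| ≈ (0.763, -0.6464) (||v_1|| = 1).

λ_1 = 18.0828,  λ_2 = 5.9172;  v_1 ≈ (0.763, -0.6464)


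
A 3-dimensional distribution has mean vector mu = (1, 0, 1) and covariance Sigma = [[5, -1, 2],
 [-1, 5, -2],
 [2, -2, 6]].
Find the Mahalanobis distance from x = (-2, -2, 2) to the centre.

Step 1 — centre the observation: (x - mu) = (-3, -2, 1).

Step 2 — invert Sigma (cofactor / det for 3×3, or solve directly):
  Sigma^{-1} = [[0.2321, 0.0179, -0.0714],
 [0.0179, 0.2321, 0.0714],
 [-0.0714, 0.0714, 0.2143]].

Step 3 — form the quadratic (x - mu)^T · Sigma^{-1} · (x - mu):
  Sigma^{-1} · (x - mu) = (-0.8036, -0.4464, 0.2857).
  (x - mu)^T · [Sigma^{-1} · (x - mu)] = (-3)·(-0.8036) + (-2)·(-0.4464) + (1)·(0.2857) = 3.5893.

Step 4 — take square root: d = √(3.5893) ≈ 1.8945.

d(x, mu) = √(3.5893) ≈ 1.8945


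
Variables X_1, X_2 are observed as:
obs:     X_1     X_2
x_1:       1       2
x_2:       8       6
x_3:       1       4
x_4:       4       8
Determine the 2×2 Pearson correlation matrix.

Step 1 — column means:
  mean(X_1) = (1 + 8 + 1 + 4) / 4 = 14/4 = 3.5
  mean(X_2) = (2 + 6 + 4 + 8) / 4 = 20/4 = 5

Step 2 — sample variances and covariances s[i,j] = (1/(n-1)) · Σ_k (x_{k,i} - mean_i) · (x_{k,j} - mean_j), with n-1 = 3:
  s[X_1,X_1] = ((-2.5)·(-2.5) + (4.5)·(4.5) + (-2.5)·(-2.5) + (0.5)·(0.5)) / 3 = 33/3 = 11
  s[X_1,X_2] = ((-2.5)·(-3) + (4.5)·(1) + (-2.5)·(-1) + (0.5)·(3)) / 3 = 16/3 = 5.3333
  s[X_2,X_2] = ((-3)·(-3) + (1)·(1) + (-1)·(-1) + (3)·(3)) / 3 = 20/3 = 6.6667
  Sample standard deviations s_i = √(s[i,i]):
  s(X_1) = √(11) = 3.3166
  s(X_2) = √(6.6667) = 2.582

Step 3 — r_{ij} = s_{ij} / (s_i · s_j):
  r[X_1,X_1] = 1 (diagonal).
  r[X_1,X_2] = 5.3333 / (3.3166 · 2.582) = 5.3333 / 8.5635 = 0.6228
  r[X_2,X_2] = 1 (diagonal).

R is symmetric with unit diagonal. Assembling:

R = [[1, 0.6228],
 [0.6228, 1]]


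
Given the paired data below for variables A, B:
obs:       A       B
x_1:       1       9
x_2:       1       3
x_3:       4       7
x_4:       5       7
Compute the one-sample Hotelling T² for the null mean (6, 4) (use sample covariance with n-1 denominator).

Step 1 — sample mean vector:
  mean(A) = (1 + 1 + 4 + 5) / 4 = 11/4 = 2.75
  mean(B) = (9 + 3 + 7 + 7) / 4 = 26/4 = 6.5
  x̄ = (2.75, 6.5),  deviation x̄ - mu_0 = (2.75, 6.5) - (6, 4) = (-3.25, 2.5).

Step 2 — sample covariance matrix, S[i,j] = (1/(n-1)) · Σ_k (x_{k,i} - mean_i) · (x_{k,j} - mean_j), divisor n-1 = 3:
  S[A,A] = ((-1.75)·(-1.75) + (-1.75)·(-1.75) + (1.25)·(1.25) + (2.25)·(2.25)) / 3 = 12.75/3 = 4.25
  S[A,B] = ((-1.75)·(2.5) + (-1.75)·(-3.5) + (1.25)·(0.5) + (2.25)·(0.5)) / 3 = 3.5/3 = 1.1667
  S[B,B] = ((2.5)·(2.5) + (-3.5)·(-3.5) + (0.5)·(0.5) + (0.5)·(0.5)) / 3 = 19/3 = 6.3333
  S = [[4.25, 1.1667],
 [1.1667, 6.3333]].

Step 3 — invert S. det(S) = 4.25·6.3333 - (1.1667)² = 25.5556.
  S^{-1} = (1/det) · [[d, -b], [-b, a]] = [[0.2478, -0.0457],
 [-0.0457, 0.1663]].

Step 4 — quadratic form (x̄ - mu_0)^T · S^{-1} · (x̄ - mu_0):
  S^{-1} · (x̄ - mu_0) = (-0.9196, 0.5641),
  (x̄ - mu_0)^T · [...] = (-3.25)·(-0.9196) + (2.5)·(0.5641) = 4.3989.

Step 5 — scale by n: T² = 4 · 4.3989 = 17.5957.

T² ≈ 17.5957


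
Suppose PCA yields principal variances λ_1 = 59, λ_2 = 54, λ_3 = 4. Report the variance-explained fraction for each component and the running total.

Step 1 — total variance = trace(Sigma) = Σ λ_i = 59 + 54 + 4 = 117.

Step 2 — fraction explained by component i = λ_i / Σ λ:
  PC1: 59/117 = 0.5043
  PC2: 54/117 = 0.4615
  PC3: 4/117 = 0.0342

Step 3 — cumulative fraction after k components = (λ_1 + ... + λ_k) / Σ λ:
  k = 1: 59/117 = 0.5043
  k = 2: (59 + 54)/117 = 113/117 = 0.9658
  k = 3: (59 + 54 + 4)/117 = 117/117 = 1

Summary (fraction, with percent):

explained: PC1 0.5043 (50.43%), PC2 0.4615 (46.15%), PC3 0.0342 (3.42%);  cumulative: 0.5043, 0.9658, 1


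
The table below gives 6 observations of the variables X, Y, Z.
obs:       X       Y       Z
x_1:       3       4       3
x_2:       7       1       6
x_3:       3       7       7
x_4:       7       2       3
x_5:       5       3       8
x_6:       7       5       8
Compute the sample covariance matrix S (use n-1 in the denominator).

Step 1 — column means:
  mean(X) = (3 + 7 + 3 + 7 + 5 + 7) / 6 = 32/6 = 5.3333
  mean(Y) = (4 + 1 + 7 + 2 + 3 + 5) / 6 = 22/6 = 3.6667
  mean(Z) = (3 + 6 + 7 + 3 + 8 + 8) / 6 = 35/6 = 5.8333

Step 2 — sample covariance S[i,j] = (1/(n-1)) · Σ_k (x_{k,i} - mean_i) · (x_{k,j} - mean_j), with n-1 = 5.
  S[X,X] = ((-2.3333)·(-2.3333) + (1.6667)·(1.6667) + (-2.3333)·(-2.3333) + (1.6667)·(1.6667) + (-0.3333)·(-0.3333) + (1.6667)·(1.6667)) / 5 = 19.3333/5 = 3.8667
  S[X,Y] = ((-2.3333)·(0.3333) + (1.6667)·(-2.6667) + (-2.3333)·(3.3333) + (1.6667)·(-1.6667) + (-0.3333)·(-0.6667) + (1.6667)·(1.3333)) / 5 = -13.3333/5 = -2.6667
  S[X,Z] = ((-2.3333)·(-2.8333) + (1.6667)·(0.1667) + (-2.3333)·(1.1667) + (1.6667)·(-2.8333) + (-0.3333)·(2.1667) + (1.6667)·(2.1667)) / 5 = 2.3333/5 = 0.4667
  S[Y,Y] = ((0.3333)·(0.3333) + (-2.6667)·(-2.6667) + (3.3333)·(3.3333) + (-1.6667)·(-1.6667) + (-0.6667)·(-0.6667) + (1.3333)·(1.3333)) / 5 = 23.3333/5 = 4.6667
  S[Y,Z] = ((0.3333)·(-2.8333) + (-2.6667)·(0.1667) + (3.3333)·(1.1667) + (-1.6667)·(-2.8333) + (-0.6667)·(2.1667) + (1.3333)·(2.1667)) / 5 = 8.6667/5 = 1.7333
  S[Z,Z] = ((-2.8333)·(-2.8333) + (0.1667)·(0.1667) + (1.1667)·(1.1667) + (-2.8333)·(-2.8333) + (2.1667)·(2.1667) + (2.1667)·(2.1667)) / 5 = 26.8333/5 = 5.3667

S is symmetric (S[j,i] = S[i,j]). Assembling:

S = [[3.8667, -2.6667, 0.4667],
 [-2.6667, 4.6667, 1.7333],
 [0.4667, 1.7333, 5.3667]]


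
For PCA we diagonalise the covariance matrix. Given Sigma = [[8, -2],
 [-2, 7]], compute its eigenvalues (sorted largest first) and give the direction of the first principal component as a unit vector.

Step 1 — characteristic polynomial of 2×2 Sigma:
  det(Sigma - λI) = λ² - trace · λ + det = 0.
  trace = 8 + 7 = 15, det = 8·7 - (-2)² = 52.
Step 2 — discriminant:
  Δ = trace² - 4·det = 225 - 208 = 17.
Step 3 — eigenvalues:
  λ = (trace ± √Δ)/2 = (15 ± 4.1231)/2,
  λ_1 = 9.5616,  λ_2 = 5.4384.

Step 4 — unit eigenvector for λ_1: solve (Sigma - λ_1 I)v = 0. First row:
  (8 - 9.5616)·v_x + (-2)·v_y = 0, i.e. (-1.5616)·v_x + (-2)·v_y = 0,
  so v ∝ (b, λ_1 - a) = (-2, 1.5616); multiply by -1 so the first entry is positive: u = (2, -1.5616).
  ||u|| = √((2)² + (-1.5616)²) = √(6.4384) ≈ 2.5374,
  v_1 = u/||u|| ≈ (0.7882, -0.6154) (||v_1|| = 1).

λ_1 = 9.5616,  λ_2 = 5.4384;  v_1 ≈ (0.7882, -0.6154)


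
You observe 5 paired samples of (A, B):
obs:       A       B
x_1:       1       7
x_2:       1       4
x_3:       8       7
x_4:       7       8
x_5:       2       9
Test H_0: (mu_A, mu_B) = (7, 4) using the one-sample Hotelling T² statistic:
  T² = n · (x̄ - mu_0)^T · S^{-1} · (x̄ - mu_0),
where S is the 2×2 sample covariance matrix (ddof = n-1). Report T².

Step 1 — sample mean vector:
  mean(A) = (1 + 1 + 8 + 7 + 2) / 5 = 19/5 = 3.8
  mean(B) = (7 + 4 + 7 + 8 + 9) / 5 = 35/5 = 7
  x̄ = (3.8, 7),  deviation x̄ - mu_0 = (3.8, 7) - (7, 4) = (-3.2, 3).

Step 2 — sample covariance matrix, S[i,j] = (1/(n-1)) · Σ_k (x_{k,i} - mean_i) · (x_{k,j} - mean_j), divisor n-1 = 4:
  S[A,A] = ((-2.8)·(-2.8) + (-2.8)·(-2.8) + (4.2)·(4.2) + (3.2)·(3.2) + (-1.8)·(-1.8)) / 4 = 46.8/4 = 11.7
  S[A,B] = ((-2.8)·(0) + (-2.8)·(-3) + (4.2)·(0) + (3.2)·(1) + (-1.8)·(2)) / 4 = 8/4 = 2
  S[B,B] = ((0)·(0) + (-3)·(-3) + (0)·(0) + (1)·(1) + (2)·(2)) / 4 = 14/4 = 3.5
  S = [[11.7, 2],
 [2, 3.5]].

Step 3 — invert S. det(S) = 11.7·3.5 - (2)² = 36.95.
  S^{-1} = (1/det) · [[d, -b], [-b, a]] = [[0.0947, -0.0541],
 [-0.0541, 0.3166]].

Step 4 — quadratic form (x̄ - mu_0)^T · S^{-1} · (x̄ - mu_0):
  S^{-1} · (x̄ - mu_0) = (-0.4655, 1.1231),
  (x̄ - mu_0)^T · [...] = (-3.2)·(-0.4655) + (3)·(1.1231) = 4.859.

Step 5 — scale by n: T² = 5 · 4.859 = 24.295.

T² ≈ 24.295


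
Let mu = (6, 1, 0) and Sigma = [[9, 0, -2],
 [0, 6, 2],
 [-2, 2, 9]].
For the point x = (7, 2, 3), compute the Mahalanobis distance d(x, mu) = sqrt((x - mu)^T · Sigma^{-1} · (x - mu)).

Step 1 — centre the observation: (x - mu) = (1, 1, 3).

Step 2 — invert Sigma (cofactor / det for 3×3, or solve directly):
  Sigma^{-1} = [[0.1174, -0.0094, 0.0282],
 [-0.0094, 0.1808, -0.0423],
 [0.0282, -0.0423, 0.1268]].

Step 3 — form the quadratic (x - mu)^T · Sigma^{-1} · (x - mu):
  Sigma^{-1} · (x - mu) = (0.1925, 0.0446, 0.3662).
  (x - mu)^T · [Sigma^{-1} · (x - mu)] = (1)·(0.1925) + (1)·(0.0446) + (3)·(0.3662) = 1.3357.

Step 4 — take square root: d = √(1.3357) ≈ 1.1557.

d(x, mu) = √(1.3357) ≈ 1.1557


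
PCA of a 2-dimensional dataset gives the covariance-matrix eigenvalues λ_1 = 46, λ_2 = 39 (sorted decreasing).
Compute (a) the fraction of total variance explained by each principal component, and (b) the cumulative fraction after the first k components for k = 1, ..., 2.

Step 1 — total variance = trace(Sigma) = Σ λ_i = 46 + 39 = 85.

Step 2 — fraction explained by component i = λ_i / Σ λ:
  PC1: 46/85 = 0.5412
  PC2: 39/85 = 0.4588

Step 3 — cumulative fraction after k components = (λ_1 + ... + λ_k) / Σ λ:
  k = 1: 46/85 = 0.5412
  k = 2: (46 + 39)/85 = 85/85 = 1

Summary (fraction, with percent):

explained: PC1 0.5412 (54.12%), PC2 0.4588 (45.88%);  cumulative: 0.5412, 1


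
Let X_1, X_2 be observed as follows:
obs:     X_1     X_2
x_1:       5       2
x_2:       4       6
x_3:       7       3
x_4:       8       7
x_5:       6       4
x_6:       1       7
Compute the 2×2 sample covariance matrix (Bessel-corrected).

Step 1 — column means:
  mean(X_1) = (5 + 4 + 7 + 8 + 6 + 1) / 6 = 31/6 = 5.1667
  mean(X_2) = (2 + 6 + 3 + 7 + 4 + 7) / 6 = 29/6 = 4.8333

Step 2 — sample covariance S[i,j] = (1/(n-1)) · Σ_k (x_{k,i} - mean_i) · (x_{k,j} - mean_j), with n-1 = 5.
  S[X_1,X_1] = ((-0.1667)·(-0.1667) + (-1.1667)·(-1.1667) + (1.8333)·(1.8333) + (2.8333)·(2.8333) + (0.8333)·(0.8333) + (-4.1667)·(-4.1667)) / 5 = 30.8333/5 = 6.1667
  S[X_1,X_2] = ((-0.1667)·(-2.8333) + (-1.1667)·(1.1667) + (1.8333)·(-1.8333) + (2.8333)·(2.1667) + (0.8333)·(-0.8333) + (-4.1667)·(2.1667)) / 5 = -7.8333/5 = -1.5667
  S[X_2,X_2] = ((-2.8333)·(-2.8333) + (1.1667)·(1.1667) + (-1.8333)·(-1.8333) + (2.1667)·(2.1667) + (-0.8333)·(-0.8333) + (2.1667)·(2.1667)) / 5 = 22.8333/5 = 4.5667

S is symmetric (S[j,i] = S[i,j]). Assembling:

S = [[6.1667, -1.5667],
 [-1.5667, 4.5667]]


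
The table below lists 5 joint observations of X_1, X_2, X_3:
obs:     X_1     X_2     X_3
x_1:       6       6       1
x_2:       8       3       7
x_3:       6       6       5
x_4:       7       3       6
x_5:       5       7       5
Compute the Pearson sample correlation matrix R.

Step 1 — column means:
  mean(X_1) = (6 + 8 + 6 + 7 + 5) / 5 = 32/5 = 6.4
  mean(X_2) = (6 + 3 + 6 + 3 + 7) / 5 = 25/5 = 5
  mean(X_3) = (1 + 7 + 5 + 6 + 5) / 5 = 24/5 = 4.8

Step 2 — sample variances and covariances s[i,j] = (1/(n-1)) · Σ_k (x_{k,i} - mean_i) · (x_{k,j} - mean_j), with n-1 = 4:
  s[X_1,X_1] = ((-0.4)·(-0.4) + (1.6)·(1.6) + (-0.4)·(-0.4) + (0.6)·(0.6) + (-1.4)·(-1.4)) / 4 = 5.2/4 = 1.3
  s[X_1,X_2] = ((-0.4)·(1) + (1.6)·(-2) + (-0.4)·(1) + (0.6)·(-2) + (-1.4)·(2)) / 4 = -8/4 = -2
  s[X_1,X_3] = ((-0.4)·(-3.8) + (1.6)·(2.2) + (-0.4)·(0.2) + (0.6)·(1.2) + (-1.4)·(0.2)) / 4 = 5.4/4 = 1.35
  s[X_2,X_2] = ((1)·(1) + (-2)·(-2) + (1)·(1) + (-2)·(-2) + (2)·(2)) / 4 = 14/4 = 3.5
  s[X_2,X_3] = ((1)·(-3.8) + (-2)·(2.2) + (1)·(0.2) + (-2)·(1.2) + (2)·(0.2)) / 4 = -10/4 = -2.5
  s[X_3,X_3] = ((-3.8)·(-3.8) + (2.2)·(2.2) + (0.2)·(0.2) + (1.2)·(1.2) + (0.2)·(0.2)) / 4 = 20.8/4 = 5.2
  Sample standard deviations s_i = √(s[i,i]):
  s(X_1) = √(1.3) = 1.1402
  s(X_2) = √(3.5) = 1.8708
  s(X_3) = √(5.2) = 2.2804

Step 3 — r_{ij} = s_{ij} / (s_i · s_j):
  r[X_1,X_1] = 1 (diagonal).
  r[X_1,X_2] = -2 / (1.1402 · 1.8708) = -2 / 2.1331 = -0.9376
  r[X_1,X_3] = 1.35 / (1.1402 · 2.2804) = 1.35 / 2.6 = 0.5192
  r[X_2,X_2] = 1 (diagonal).
  r[X_2,X_3] = -2.5 / (1.8708 · 2.2804) = -2.5 / 4.2661 = -0.586
  r[X_3,X_3] = 1 (diagonal).

R is symmetric with unit diagonal. Assembling:

R = [[1, -0.9376, 0.5192],
 [-0.9376, 1, -0.586],
 [0.5192, -0.586, 1]]


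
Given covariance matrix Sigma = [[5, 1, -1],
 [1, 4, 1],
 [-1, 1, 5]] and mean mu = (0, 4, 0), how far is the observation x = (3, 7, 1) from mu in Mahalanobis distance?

Step 1 — centre the observation: (x - mu) = (3, 3, 1).

Step 2 — invert Sigma (cofactor / det for 3×3, or solve directly):
  Sigma^{-1} = [[0.2262, -0.0714, 0.0595],
 [-0.0714, 0.2857, -0.0714],
 [0.0595, -0.0714, 0.2262]].

Step 3 — form the quadratic (x - mu)^T · Sigma^{-1} · (x - mu):
  Sigma^{-1} · (x - mu) = (0.5238, 0.5714, 0.1905).
  (x - mu)^T · [Sigma^{-1} · (x - mu)] = (3)·(0.5238) + (3)·(0.5714) + (1)·(0.1905) = 3.4762.

Step 4 — take square root: d = √(3.4762) ≈ 1.8645.

d(x, mu) = √(3.4762) ≈ 1.8645


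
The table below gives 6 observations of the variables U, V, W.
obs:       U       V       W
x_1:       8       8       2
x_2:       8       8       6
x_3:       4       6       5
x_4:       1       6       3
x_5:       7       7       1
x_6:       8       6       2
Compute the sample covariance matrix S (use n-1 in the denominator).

Step 1 — column means:
  mean(U) = (8 + 8 + 4 + 1 + 7 + 8) / 6 = 36/6 = 6
  mean(V) = (8 + 8 + 6 + 6 + 7 + 6) / 6 = 41/6 = 6.8333
  mean(W) = (2 + 6 + 5 + 3 + 1 + 2) / 6 = 19/6 = 3.1667

Step 2 — sample covariance S[i,j] = (1/(n-1)) · Σ_k (x_{k,i} - mean_i) · (x_{k,j} - mean_j), with n-1 = 5.
  S[U,U] = ((2)·(2) + (2)·(2) + (-2)·(-2) + (-5)·(-5) + (1)·(1) + (2)·(2)) / 5 = 42/5 = 8.4
  S[U,V] = ((2)·(1.1667) + (2)·(1.1667) + (-2)·(-0.8333) + (-5)·(-0.8333) + (1)·(0.1667) + (2)·(-0.8333)) / 5 = 9/5 = 1.8
  S[U,W] = ((2)·(-1.1667) + (2)·(2.8333) + (-2)·(1.8333) + (-5)·(-0.1667) + (1)·(-2.1667) + (2)·(-1.1667)) / 5 = -4/5 = -0.8
  S[V,V] = ((1.1667)·(1.1667) + (1.1667)·(1.1667) + (-0.8333)·(-0.8333) + (-0.8333)·(-0.8333) + (0.1667)·(0.1667) + (-0.8333)·(-0.8333)) / 5 = 4.8333/5 = 0.9667
  S[V,W] = ((1.1667)·(-1.1667) + (1.1667)·(2.8333) + (-0.8333)·(1.8333) + (-0.8333)·(-0.1667) + (0.1667)·(-2.1667) + (-0.8333)·(-1.1667)) / 5 = 1.1667/5 = 0.2333
  S[W,W] = ((-1.1667)·(-1.1667) + (2.8333)·(2.8333) + (1.8333)·(1.8333) + (-0.1667)·(-0.1667) + (-2.1667)·(-2.1667) + (-1.1667)·(-1.1667)) / 5 = 18.8333/5 = 3.7667

S is symmetric (S[j,i] = S[i,j]). Assembling:

S = [[8.4, 1.8, -0.8],
 [1.8, 0.9667, 0.2333],
 [-0.8, 0.2333, 3.7667]]


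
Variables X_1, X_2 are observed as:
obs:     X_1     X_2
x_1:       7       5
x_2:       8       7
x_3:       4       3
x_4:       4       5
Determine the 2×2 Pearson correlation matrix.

Step 1 — column means:
  mean(X_1) = (7 + 8 + 4 + 4) / 4 = 23/4 = 5.75
  mean(X_2) = (5 + 7 + 3 + 5) / 4 = 20/4 = 5

Step 2 — sample variances and covariances s[i,j] = (1/(n-1)) · Σ_k (x_{k,i} - mean_i) · (x_{k,j} - mean_j), with n-1 = 3:
  s[X_1,X_1] = ((1.25)·(1.25) + (2.25)·(2.25) + (-1.75)·(-1.75) + (-1.75)·(-1.75)) / 3 = 12.75/3 = 4.25
  s[X_1,X_2] = ((1.25)·(0) + (2.25)·(2) + (-1.75)·(-2) + (-1.75)·(0)) / 3 = 8/3 = 2.6667
  s[X_2,X_2] = ((0)·(0) + (2)·(2) + (-2)·(-2) + (0)·(0)) / 3 = 8/3 = 2.6667
  Sample standard deviations s_i = √(s[i,i]):
  s(X_1) = √(4.25) = 2.0616
  s(X_2) = √(2.6667) = 1.633

Step 3 — r_{ij} = s_{ij} / (s_i · s_j):
  r[X_1,X_1] = 1 (diagonal).
  r[X_1,X_2] = 2.6667 / (2.0616 · 1.633) = 2.6667 / 3.3665 = 0.7921
  r[X_2,X_2] = 1 (diagonal).

R is symmetric with unit diagonal. Assembling:

R = [[1, 0.7921],
 [0.7921, 1]]


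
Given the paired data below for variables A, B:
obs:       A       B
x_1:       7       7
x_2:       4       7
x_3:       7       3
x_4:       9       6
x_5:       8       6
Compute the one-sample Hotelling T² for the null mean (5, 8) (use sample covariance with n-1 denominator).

Step 1 — sample mean vector:
  mean(A) = (7 + 4 + 7 + 9 + 8) / 5 = 35/5 = 7
  mean(B) = (7 + 7 + 3 + 6 + 6) / 5 = 29/5 = 5.8
  x̄ = (7, 5.8),  deviation x̄ - mu_0 = (7, 5.8) - (5, 8) = (2, -2.2).

Step 2 — sample covariance matrix, S[i,j] = (1/(n-1)) · Σ_k (x_{k,i} - mean_i) · (x_{k,j} - mean_j), divisor n-1 = 4:
  S[A,A] = ((0)·(0) + (-3)·(-3) + (0)·(0) + (2)·(2) + (1)·(1)) / 4 = 14/4 = 3.5
  S[A,B] = ((0)·(1.2) + (-3)·(1.2) + (0)·(-2.8) + (2)·(0.2) + (1)·(0.2)) / 4 = -3/4 = -0.75
  S[B,B] = ((1.2)·(1.2) + (1.2)·(1.2) + (-2.8)·(-2.8) + (0.2)·(0.2) + (0.2)·(0.2)) / 4 = 10.8/4 = 2.7
  S = [[3.5, -0.75],
 [-0.75, 2.7]].

Step 3 — invert S. det(S) = 3.5·2.7 - (-0.75)² = 8.8875.
  S^{-1} = (1/det) · [[d, -b], [-b, a]] = [[0.3038, 0.0844],
 [0.0844, 0.3938]].

Step 4 — quadratic form (x̄ - mu_0)^T · S^{-1} · (x̄ - mu_0):
  S^{-1} · (x̄ - mu_0) = (0.4219, -0.6976),
  (x̄ - mu_0)^T · [...] = (2)·(0.4219) + (-2.2)·(-0.6976) = 2.3786.

Step 5 — scale by n: T² = 5 · 2.3786 = 11.8931.

T² ≈ 11.8931


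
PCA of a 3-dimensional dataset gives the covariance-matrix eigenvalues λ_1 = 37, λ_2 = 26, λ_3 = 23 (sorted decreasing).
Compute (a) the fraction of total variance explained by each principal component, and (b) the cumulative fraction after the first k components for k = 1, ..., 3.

Step 1 — total variance = trace(Sigma) = Σ λ_i = 37 + 26 + 23 = 86.

Step 2 — fraction explained by component i = λ_i / Σ λ:
  PC1: 37/86 = 0.4302
  PC2: 26/86 = 0.3023
  PC3: 23/86 = 0.2674

Step 3 — cumulative fraction after k components = (λ_1 + ... + λ_k) / Σ λ:
  k = 1: 37/86 = 0.4302
  k = 2: (37 + 26)/86 = 63/86 = 0.7326
  k = 3: (37 + 26 + 23)/86 = 86/86 = 1

Summary (fraction, with percent):

explained: PC1 0.4302 (43.02%), PC2 0.3023 (30.23%), PC3 0.2674 (26.74%);  cumulative: 0.4302, 0.7326, 1


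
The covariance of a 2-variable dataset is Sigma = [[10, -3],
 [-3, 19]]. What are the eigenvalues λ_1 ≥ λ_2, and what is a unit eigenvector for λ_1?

Step 1 — characteristic polynomial of 2×2 Sigma:
  det(Sigma - λI) = λ² - trace · λ + det = 0.
  trace = 10 + 19 = 29, det = 10·19 - (-3)² = 181.
Step 2 — discriminant:
  Δ = trace² - 4·det = 841 - 724 = 117.
Step 3 — eigenvalues:
  λ = (trace ± √Δ)/2 = (29 ± 10.8167)/2,
  λ_1 = 19.9083,  λ_2 = 9.0917.

Step 4 — unit eigenvector for λ_1: solve (Sigma - λ_1 I)v = 0. First row:
  (10 - 19.9083)·v_x + (-3)·v_y = 0, i.e. (-9.9083)·v_x + (-3)·v_y = 0,
  so v ∝ (b, λ_1 - a) = (-3, 9.9083); multiply by -1 so the first entry is positive: u = (3, -9.9083).
  ||u|| = √((3)² + (-9.9083)²) = √(107.1749) ≈ 10.3525,
  v_1 = u/||u|| ≈ (0.2898, -0.9571) (||v_1|| = 1).

λ_1 = 19.9083,  λ_2 = 9.0917;  v_1 ≈ (0.2898, -0.9571)


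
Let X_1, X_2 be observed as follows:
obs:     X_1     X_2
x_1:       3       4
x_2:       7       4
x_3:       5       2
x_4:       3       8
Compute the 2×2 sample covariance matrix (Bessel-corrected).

Step 1 — column means:
  mean(X_1) = (3 + 7 + 5 + 3) / 4 = 18/4 = 4.5
  mean(X_2) = (4 + 4 + 2 + 8) / 4 = 18/4 = 4.5

Step 2 — sample covariance S[i,j] = (1/(n-1)) · Σ_k (x_{k,i} - mean_i) · (x_{k,j} - mean_j), with n-1 = 3.
  S[X_1,X_1] = ((-1.5)·(-1.5) + (2.5)·(2.5) + (0.5)·(0.5) + (-1.5)·(-1.5)) / 3 = 11/3 = 3.6667
  S[X_1,X_2] = ((-1.5)·(-0.5) + (2.5)·(-0.5) + (0.5)·(-2.5) + (-1.5)·(3.5)) / 3 = -7/3 = -2.3333
  S[X_2,X_2] = ((-0.5)·(-0.5) + (-0.5)·(-0.5) + (-2.5)·(-2.5) + (3.5)·(3.5)) / 3 = 19/3 = 6.3333

S is symmetric (S[j,i] = S[i,j]). Assembling:

S = [[3.6667, -2.3333],
 [-2.3333, 6.3333]]


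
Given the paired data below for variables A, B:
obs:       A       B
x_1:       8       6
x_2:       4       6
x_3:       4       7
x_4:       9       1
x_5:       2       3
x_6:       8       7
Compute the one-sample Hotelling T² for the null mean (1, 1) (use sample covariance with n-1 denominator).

Step 1 — sample mean vector:
  mean(A) = (8 + 4 + 4 + 9 + 2 + 8) / 6 = 35/6 = 5.8333
  mean(B) = (6 + 6 + 7 + 1 + 3 + 7) / 6 = 30/6 = 5
  x̄ = (5.8333, 5),  deviation x̄ - mu_0 = (5.8333, 5) - (1, 1) = (4.8333, 4).

Step 2 — sample covariance matrix, S[i,j] = (1/(n-1)) · Σ_k (x_{k,i} - mean_i) · (x_{k,j} - mean_j), divisor n-1 = 5:
  S[A,A] = ((2.1667)·(2.1667) + (-1.8333)·(-1.8333) + (-1.8333)·(-1.8333) + (3.1667)·(3.1667) + (-3.8333)·(-3.8333) + (2.1667)·(2.1667)) / 5 = 40.8333/5 = 8.1667
  S[A,B] = ((2.1667)·(1) + (-1.8333)·(1) + (-1.8333)·(2) + (3.1667)·(-4) + (-3.8333)·(-2) + (2.1667)·(2)) / 5 = -4/5 = -0.8
  S[B,B] = ((1)·(1) + (1)·(1) + (2)·(2) + (-4)·(-4) + (-2)·(-2) + (2)·(2)) / 5 = 30/5 = 6
  S = [[8.1667, -0.8],
 [-0.8, 6]].

Step 3 — invert S. det(S) = 8.1667·6 - (-0.8)² = 48.36.
  S^{-1} = (1/det) · [[d, -b], [-b, a]] = [[0.1241, 0.0165],
 [0.0165, 0.1689]].

Step 4 — quadratic form (x̄ - mu_0)^T · S^{-1} · (x̄ - mu_0):
  S^{-1} · (x̄ - mu_0) = (0.6658, 0.7554),
  (x̄ - mu_0)^T · [...] = (4.8333)·(0.6658) + (4)·(0.7554) = 6.24.

Step 5 — scale by n: T² = 6 · 6.24 = 37.44.

T² ≈ 37.44
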